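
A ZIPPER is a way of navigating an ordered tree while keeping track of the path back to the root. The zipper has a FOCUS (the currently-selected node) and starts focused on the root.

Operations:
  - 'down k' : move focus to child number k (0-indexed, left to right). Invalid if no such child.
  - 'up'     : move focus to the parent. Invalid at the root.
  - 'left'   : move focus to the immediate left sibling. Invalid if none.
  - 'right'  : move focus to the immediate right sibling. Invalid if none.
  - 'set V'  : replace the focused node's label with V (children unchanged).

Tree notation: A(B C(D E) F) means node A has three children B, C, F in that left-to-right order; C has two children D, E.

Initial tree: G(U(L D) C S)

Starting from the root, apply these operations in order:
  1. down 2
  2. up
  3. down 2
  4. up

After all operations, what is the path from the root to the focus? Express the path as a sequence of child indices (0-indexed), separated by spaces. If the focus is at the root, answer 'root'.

Step 1 (down 2): focus=S path=2 depth=1 children=[] left=['U', 'C'] right=[] parent=G
Step 2 (up): focus=G path=root depth=0 children=['U', 'C', 'S'] (at root)
Step 3 (down 2): focus=S path=2 depth=1 children=[] left=['U', 'C'] right=[] parent=G
Step 4 (up): focus=G path=root depth=0 children=['U', 'C', 'S'] (at root)

Answer: root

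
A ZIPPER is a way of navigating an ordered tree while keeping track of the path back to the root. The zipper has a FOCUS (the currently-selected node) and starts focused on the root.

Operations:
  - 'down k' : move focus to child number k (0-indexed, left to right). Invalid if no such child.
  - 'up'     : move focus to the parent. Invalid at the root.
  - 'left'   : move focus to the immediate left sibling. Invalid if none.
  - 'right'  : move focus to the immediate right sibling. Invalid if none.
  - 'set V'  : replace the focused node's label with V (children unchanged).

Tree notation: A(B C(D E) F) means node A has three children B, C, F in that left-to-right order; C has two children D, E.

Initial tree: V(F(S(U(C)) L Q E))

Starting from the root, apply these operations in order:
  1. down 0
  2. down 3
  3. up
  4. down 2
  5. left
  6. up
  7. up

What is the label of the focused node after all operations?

Step 1 (down 0): focus=F path=0 depth=1 children=['S', 'L', 'Q', 'E'] left=[] right=[] parent=V
Step 2 (down 3): focus=E path=0/3 depth=2 children=[] left=['S', 'L', 'Q'] right=[] parent=F
Step 3 (up): focus=F path=0 depth=1 children=['S', 'L', 'Q', 'E'] left=[] right=[] parent=V
Step 4 (down 2): focus=Q path=0/2 depth=2 children=[] left=['S', 'L'] right=['E'] parent=F
Step 5 (left): focus=L path=0/1 depth=2 children=[] left=['S'] right=['Q', 'E'] parent=F
Step 6 (up): focus=F path=0 depth=1 children=['S', 'L', 'Q', 'E'] left=[] right=[] parent=V
Step 7 (up): focus=V path=root depth=0 children=['F'] (at root)

Answer: V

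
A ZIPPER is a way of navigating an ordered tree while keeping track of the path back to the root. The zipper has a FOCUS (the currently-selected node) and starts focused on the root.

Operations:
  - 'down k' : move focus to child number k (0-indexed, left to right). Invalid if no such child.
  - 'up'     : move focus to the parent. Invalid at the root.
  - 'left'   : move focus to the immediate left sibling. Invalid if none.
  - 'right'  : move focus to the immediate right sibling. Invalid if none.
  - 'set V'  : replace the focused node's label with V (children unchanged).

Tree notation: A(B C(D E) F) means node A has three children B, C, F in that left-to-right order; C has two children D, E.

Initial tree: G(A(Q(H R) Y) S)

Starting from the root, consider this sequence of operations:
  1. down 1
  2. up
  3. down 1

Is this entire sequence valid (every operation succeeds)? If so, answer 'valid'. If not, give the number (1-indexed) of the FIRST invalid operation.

Step 1 (down 1): focus=S path=1 depth=1 children=[] left=['A'] right=[] parent=G
Step 2 (up): focus=G path=root depth=0 children=['A', 'S'] (at root)
Step 3 (down 1): focus=S path=1 depth=1 children=[] left=['A'] right=[] parent=G

Answer: valid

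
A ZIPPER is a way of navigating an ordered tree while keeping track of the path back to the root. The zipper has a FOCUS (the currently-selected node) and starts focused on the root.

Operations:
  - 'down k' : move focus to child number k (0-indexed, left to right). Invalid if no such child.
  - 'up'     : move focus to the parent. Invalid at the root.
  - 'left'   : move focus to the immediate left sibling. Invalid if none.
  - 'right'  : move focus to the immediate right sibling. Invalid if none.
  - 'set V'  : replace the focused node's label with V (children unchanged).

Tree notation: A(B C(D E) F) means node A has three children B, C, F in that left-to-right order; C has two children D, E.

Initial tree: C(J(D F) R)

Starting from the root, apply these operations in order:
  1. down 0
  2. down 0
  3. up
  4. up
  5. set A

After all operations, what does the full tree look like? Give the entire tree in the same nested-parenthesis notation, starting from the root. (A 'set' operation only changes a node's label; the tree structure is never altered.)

Step 1 (down 0): focus=J path=0 depth=1 children=['D', 'F'] left=[] right=['R'] parent=C
Step 2 (down 0): focus=D path=0/0 depth=2 children=[] left=[] right=['F'] parent=J
Step 3 (up): focus=J path=0 depth=1 children=['D', 'F'] left=[] right=['R'] parent=C
Step 4 (up): focus=C path=root depth=0 children=['J', 'R'] (at root)
Step 5 (set A): focus=A path=root depth=0 children=['J', 'R'] (at root)

Answer: A(J(D F) R)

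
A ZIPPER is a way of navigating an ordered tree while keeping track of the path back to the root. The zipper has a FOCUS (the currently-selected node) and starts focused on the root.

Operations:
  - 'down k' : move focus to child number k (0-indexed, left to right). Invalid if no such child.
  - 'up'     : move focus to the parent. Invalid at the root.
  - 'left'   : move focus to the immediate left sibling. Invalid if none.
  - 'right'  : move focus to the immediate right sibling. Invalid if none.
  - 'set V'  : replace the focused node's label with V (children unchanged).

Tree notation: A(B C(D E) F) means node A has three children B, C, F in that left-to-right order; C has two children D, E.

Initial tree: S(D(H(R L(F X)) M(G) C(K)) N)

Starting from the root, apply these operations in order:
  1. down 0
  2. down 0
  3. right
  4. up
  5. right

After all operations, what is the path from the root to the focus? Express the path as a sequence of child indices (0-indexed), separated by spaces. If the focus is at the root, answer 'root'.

Step 1 (down 0): focus=D path=0 depth=1 children=['H', 'M', 'C'] left=[] right=['N'] parent=S
Step 2 (down 0): focus=H path=0/0 depth=2 children=['R', 'L'] left=[] right=['M', 'C'] parent=D
Step 3 (right): focus=M path=0/1 depth=2 children=['G'] left=['H'] right=['C'] parent=D
Step 4 (up): focus=D path=0 depth=1 children=['H', 'M', 'C'] left=[] right=['N'] parent=S
Step 5 (right): focus=N path=1 depth=1 children=[] left=['D'] right=[] parent=S

Answer: 1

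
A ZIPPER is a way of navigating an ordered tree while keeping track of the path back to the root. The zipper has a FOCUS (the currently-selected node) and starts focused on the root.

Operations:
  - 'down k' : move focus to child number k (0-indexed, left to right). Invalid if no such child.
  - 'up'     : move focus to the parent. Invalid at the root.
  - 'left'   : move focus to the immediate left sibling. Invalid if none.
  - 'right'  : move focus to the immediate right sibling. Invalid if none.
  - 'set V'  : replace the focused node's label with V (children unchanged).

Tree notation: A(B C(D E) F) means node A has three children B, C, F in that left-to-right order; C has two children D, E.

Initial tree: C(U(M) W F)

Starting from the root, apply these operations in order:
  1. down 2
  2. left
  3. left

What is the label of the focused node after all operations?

Answer: U

Derivation:
Step 1 (down 2): focus=F path=2 depth=1 children=[] left=['U', 'W'] right=[] parent=C
Step 2 (left): focus=W path=1 depth=1 children=[] left=['U'] right=['F'] parent=C
Step 3 (left): focus=U path=0 depth=1 children=['M'] left=[] right=['W', 'F'] parent=C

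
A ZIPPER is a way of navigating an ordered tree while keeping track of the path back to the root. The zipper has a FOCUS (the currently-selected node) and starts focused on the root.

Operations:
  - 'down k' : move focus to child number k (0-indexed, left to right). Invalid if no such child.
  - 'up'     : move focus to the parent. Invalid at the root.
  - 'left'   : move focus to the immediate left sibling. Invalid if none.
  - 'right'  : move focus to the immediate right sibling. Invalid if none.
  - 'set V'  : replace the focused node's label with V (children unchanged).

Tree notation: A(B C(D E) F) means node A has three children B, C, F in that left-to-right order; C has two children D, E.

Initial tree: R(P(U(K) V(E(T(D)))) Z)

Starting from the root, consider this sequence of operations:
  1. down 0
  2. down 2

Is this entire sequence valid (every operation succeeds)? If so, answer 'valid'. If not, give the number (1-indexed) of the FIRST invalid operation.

Step 1 (down 0): focus=P path=0 depth=1 children=['U', 'V'] left=[] right=['Z'] parent=R
Step 2 (down 2): INVALID

Answer: 2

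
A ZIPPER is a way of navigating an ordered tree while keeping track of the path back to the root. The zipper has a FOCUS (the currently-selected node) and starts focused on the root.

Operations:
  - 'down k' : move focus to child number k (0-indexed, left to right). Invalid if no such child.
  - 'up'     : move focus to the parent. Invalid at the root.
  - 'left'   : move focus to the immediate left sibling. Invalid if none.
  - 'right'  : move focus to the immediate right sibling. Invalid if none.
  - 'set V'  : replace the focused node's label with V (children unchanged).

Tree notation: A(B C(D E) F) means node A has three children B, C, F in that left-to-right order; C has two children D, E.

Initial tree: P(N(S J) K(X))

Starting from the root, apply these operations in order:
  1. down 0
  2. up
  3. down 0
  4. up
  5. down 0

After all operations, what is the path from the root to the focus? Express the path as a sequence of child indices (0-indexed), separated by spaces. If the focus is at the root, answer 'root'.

Step 1 (down 0): focus=N path=0 depth=1 children=['S', 'J'] left=[] right=['K'] parent=P
Step 2 (up): focus=P path=root depth=0 children=['N', 'K'] (at root)
Step 3 (down 0): focus=N path=0 depth=1 children=['S', 'J'] left=[] right=['K'] parent=P
Step 4 (up): focus=P path=root depth=0 children=['N', 'K'] (at root)
Step 5 (down 0): focus=N path=0 depth=1 children=['S', 'J'] left=[] right=['K'] parent=P

Answer: 0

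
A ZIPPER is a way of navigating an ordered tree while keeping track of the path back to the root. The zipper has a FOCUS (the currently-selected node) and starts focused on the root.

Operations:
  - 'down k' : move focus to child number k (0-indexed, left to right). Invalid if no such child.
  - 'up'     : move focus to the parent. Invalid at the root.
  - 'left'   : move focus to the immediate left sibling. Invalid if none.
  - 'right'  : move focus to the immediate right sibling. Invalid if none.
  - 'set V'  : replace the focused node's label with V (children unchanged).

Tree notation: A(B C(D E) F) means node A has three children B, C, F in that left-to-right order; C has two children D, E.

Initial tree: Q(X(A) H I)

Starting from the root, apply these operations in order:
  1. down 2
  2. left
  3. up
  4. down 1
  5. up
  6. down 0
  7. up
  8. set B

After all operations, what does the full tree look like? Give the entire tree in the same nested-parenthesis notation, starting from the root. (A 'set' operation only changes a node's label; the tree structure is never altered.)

Step 1 (down 2): focus=I path=2 depth=1 children=[] left=['X', 'H'] right=[] parent=Q
Step 2 (left): focus=H path=1 depth=1 children=[] left=['X'] right=['I'] parent=Q
Step 3 (up): focus=Q path=root depth=0 children=['X', 'H', 'I'] (at root)
Step 4 (down 1): focus=H path=1 depth=1 children=[] left=['X'] right=['I'] parent=Q
Step 5 (up): focus=Q path=root depth=0 children=['X', 'H', 'I'] (at root)
Step 6 (down 0): focus=X path=0 depth=1 children=['A'] left=[] right=['H', 'I'] parent=Q
Step 7 (up): focus=Q path=root depth=0 children=['X', 'H', 'I'] (at root)
Step 8 (set B): focus=B path=root depth=0 children=['X', 'H', 'I'] (at root)

Answer: B(X(A) H I)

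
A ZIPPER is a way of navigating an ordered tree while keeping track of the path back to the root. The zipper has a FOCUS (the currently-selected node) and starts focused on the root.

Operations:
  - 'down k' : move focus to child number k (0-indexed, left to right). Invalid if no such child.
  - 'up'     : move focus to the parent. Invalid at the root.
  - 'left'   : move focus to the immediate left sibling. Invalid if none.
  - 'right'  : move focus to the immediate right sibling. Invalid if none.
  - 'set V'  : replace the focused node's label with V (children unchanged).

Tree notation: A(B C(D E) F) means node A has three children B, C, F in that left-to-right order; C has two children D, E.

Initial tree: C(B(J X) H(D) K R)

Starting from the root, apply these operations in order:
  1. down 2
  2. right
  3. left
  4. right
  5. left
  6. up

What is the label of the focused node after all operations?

Step 1 (down 2): focus=K path=2 depth=1 children=[] left=['B', 'H'] right=['R'] parent=C
Step 2 (right): focus=R path=3 depth=1 children=[] left=['B', 'H', 'K'] right=[] parent=C
Step 3 (left): focus=K path=2 depth=1 children=[] left=['B', 'H'] right=['R'] parent=C
Step 4 (right): focus=R path=3 depth=1 children=[] left=['B', 'H', 'K'] right=[] parent=C
Step 5 (left): focus=K path=2 depth=1 children=[] left=['B', 'H'] right=['R'] parent=C
Step 6 (up): focus=C path=root depth=0 children=['B', 'H', 'K', 'R'] (at root)

Answer: C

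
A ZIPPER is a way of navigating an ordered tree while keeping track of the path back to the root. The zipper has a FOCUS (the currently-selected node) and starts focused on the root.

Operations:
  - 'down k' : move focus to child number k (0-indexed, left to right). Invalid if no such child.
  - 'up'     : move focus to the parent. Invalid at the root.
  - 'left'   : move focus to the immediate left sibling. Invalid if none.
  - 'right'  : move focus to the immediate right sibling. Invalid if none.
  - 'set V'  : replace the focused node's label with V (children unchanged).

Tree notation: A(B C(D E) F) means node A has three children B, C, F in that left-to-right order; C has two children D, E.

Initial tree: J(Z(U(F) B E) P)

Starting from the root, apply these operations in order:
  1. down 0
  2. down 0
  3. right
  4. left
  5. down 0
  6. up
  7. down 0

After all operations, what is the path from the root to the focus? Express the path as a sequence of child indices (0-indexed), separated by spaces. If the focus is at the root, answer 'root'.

Step 1 (down 0): focus=Z path=0 depth=1 children=['U', 'B', 'E'] left=[] right=['P'] parent=J
Step 2 (down 0): focus=U path=0/0 depth=2 children=['F'] left=[] right=['B', 'E'] parent=Z
Step 3 (right): focus=B path=0/1 depth=2 children=[] left=['U'] right=['E'] parent=Z
Step 4 (left): focus=U path=0/0 depth=2 children=['F'] left=[] right=['B', 'E'] parent=Z
Step 5 (down 0): focus=F path=0/0/0 depth=3 children=[] left=[] right=[] parent=U
Step 6 (up): focus=U path=0/0 depth=2 children=['F'] left=[] right=['B', 'E'] parent=Z
Step 7 (down 0): focus=F path=0/0/0 depth=3 children=[] left=[] right=[] parent=U

Answer: 0 0 0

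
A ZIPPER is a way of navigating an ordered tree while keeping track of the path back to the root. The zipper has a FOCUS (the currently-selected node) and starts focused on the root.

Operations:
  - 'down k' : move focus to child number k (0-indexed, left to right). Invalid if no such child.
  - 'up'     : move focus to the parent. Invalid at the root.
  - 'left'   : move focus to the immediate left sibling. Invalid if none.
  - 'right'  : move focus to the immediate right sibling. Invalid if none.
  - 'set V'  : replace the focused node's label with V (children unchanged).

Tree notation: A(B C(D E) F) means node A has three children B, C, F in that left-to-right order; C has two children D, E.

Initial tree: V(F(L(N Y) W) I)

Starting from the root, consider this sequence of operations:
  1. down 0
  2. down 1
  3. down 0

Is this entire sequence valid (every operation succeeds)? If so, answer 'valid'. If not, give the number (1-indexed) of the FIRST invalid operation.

Step 1 (down 0): focus=F path=0 depth=1 children=['L', 'W'] left=[] right=['I'] parent=V
Step 2 (down 1): focus=W path=0/1 depth=2 children=[] left=['L'] right=[] parent=F
Step 3 (down 0): INVALID

Answer: 3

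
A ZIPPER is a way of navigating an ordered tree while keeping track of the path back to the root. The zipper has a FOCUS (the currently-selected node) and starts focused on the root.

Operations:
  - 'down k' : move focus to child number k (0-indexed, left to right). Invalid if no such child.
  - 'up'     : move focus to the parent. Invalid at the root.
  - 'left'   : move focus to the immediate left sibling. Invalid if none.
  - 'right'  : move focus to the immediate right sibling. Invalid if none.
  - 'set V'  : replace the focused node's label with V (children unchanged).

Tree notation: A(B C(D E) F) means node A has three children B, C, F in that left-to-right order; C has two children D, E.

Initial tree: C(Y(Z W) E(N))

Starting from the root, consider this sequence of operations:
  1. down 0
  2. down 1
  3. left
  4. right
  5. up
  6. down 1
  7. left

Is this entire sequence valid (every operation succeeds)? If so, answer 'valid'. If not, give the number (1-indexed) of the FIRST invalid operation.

Step 1 (down 0): focus=Y path=0 depth=1 children=['Z', 'W'] left=[] right=['E'] parent=C
Step 2 (down 1): focus=W path=0/1 depth=2 children=[] left=['Z'] right=[] parent=Y
Step 3 (left): focus=Z path=0/0 depth=2 children=[] left=[] right=['W'] parent=Y
Step 4 (right): focus=W path=0/1 depth=2 children=[] left=['Z'] right=[] parent=Y
Step 5 (up): focus=Y path=0 depth=1 children=['Z', 'W'] left=[] right=['E'] parent=C
Step 6 (down 1): focus=W path=0/1 depth=2 children=[] left=['Z'] right=[] parent=Y
Step 7 (left): focus=Z path=0/0 depth=2 children=[] left=[] right=['W'] parent=Y

Answer: valid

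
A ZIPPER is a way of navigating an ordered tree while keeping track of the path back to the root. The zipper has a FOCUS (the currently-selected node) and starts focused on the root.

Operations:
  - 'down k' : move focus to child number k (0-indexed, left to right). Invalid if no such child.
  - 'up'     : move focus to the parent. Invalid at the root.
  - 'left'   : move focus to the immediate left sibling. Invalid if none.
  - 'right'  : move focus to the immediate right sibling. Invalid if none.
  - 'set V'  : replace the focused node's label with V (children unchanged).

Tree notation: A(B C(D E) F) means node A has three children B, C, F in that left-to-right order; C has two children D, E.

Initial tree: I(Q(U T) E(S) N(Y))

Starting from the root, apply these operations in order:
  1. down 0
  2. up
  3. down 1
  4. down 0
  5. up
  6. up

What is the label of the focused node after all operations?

Answer: I

Derivation:
Step 1 (down 0): focus=Q path=0 depth=1 children=['U', 'T'] left=[] right=['E', 'N'] parent=I
Step 2 (up): focus=I path=root depth=0 children=['Q', 'E', 'N'] (at root)
Step 3 (down 1): focus=E path=1 depth=1 children=['S'] left=['Q'] right=['N'] parent=I
Step 4 (down 0): focus=S path=1/0 depth=2 children=[] left=[] right=[] parent=E
Step 5 (up): focus=E path=1 depth=1 children=['S'] left=['Q'] right=['N'] parent=I
Step 6 (up): focus=I path=root depth=0 children=['Q', 'E', 'N'] (at root)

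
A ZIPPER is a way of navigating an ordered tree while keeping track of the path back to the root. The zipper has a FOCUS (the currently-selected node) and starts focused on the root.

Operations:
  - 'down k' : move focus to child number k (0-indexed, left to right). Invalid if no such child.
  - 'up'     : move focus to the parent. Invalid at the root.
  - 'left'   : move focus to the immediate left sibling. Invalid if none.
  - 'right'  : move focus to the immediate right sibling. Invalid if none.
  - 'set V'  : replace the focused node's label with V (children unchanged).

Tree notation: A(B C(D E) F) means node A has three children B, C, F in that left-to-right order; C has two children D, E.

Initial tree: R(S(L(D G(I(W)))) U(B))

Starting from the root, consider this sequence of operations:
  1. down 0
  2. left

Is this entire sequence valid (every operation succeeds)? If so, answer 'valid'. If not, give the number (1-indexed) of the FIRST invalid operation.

Answer: 2

Derivation:
Step 1 (down 0): focus=S path=0 depth=1 children=['L'] left=[] right=['U'] parent=R
Step 2 (left): INVALID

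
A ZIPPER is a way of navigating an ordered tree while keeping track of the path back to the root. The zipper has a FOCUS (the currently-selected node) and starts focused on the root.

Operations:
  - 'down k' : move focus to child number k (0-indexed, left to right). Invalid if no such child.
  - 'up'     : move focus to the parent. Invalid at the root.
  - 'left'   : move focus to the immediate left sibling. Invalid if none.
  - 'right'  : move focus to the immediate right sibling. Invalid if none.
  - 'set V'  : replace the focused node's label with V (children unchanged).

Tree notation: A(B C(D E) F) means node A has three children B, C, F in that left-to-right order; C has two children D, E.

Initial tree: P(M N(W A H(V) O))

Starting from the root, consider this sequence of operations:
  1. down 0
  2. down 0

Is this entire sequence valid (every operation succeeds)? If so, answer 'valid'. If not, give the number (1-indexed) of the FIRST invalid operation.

Answer: 2

Derivation:
Step 1 (down 0): focus=M path=0 depth=1 children=[] left=[] right=['N'] parent=P
Step 2 (down 0): INVALID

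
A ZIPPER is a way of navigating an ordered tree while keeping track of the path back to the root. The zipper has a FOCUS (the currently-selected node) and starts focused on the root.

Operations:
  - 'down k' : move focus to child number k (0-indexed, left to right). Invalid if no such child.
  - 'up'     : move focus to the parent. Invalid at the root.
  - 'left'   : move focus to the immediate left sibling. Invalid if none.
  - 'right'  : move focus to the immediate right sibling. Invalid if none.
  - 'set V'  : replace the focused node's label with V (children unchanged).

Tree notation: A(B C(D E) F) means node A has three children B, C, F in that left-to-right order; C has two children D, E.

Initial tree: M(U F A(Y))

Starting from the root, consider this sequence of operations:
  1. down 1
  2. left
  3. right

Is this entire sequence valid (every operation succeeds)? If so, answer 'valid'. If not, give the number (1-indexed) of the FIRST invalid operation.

Answer: valid

Derivation:
Step 1 (down 1): focus=F path=1 depth=1 children=[] left=['U'] right=['A'] parent=M
Step 2 (left): focus=U path=0 depth=1 children=[] left=[] right=['F', 'A'] parent=M
Step 3 (right): focus=F path=1 depth=1 children=[] left=['U'] right=['A'] parent=M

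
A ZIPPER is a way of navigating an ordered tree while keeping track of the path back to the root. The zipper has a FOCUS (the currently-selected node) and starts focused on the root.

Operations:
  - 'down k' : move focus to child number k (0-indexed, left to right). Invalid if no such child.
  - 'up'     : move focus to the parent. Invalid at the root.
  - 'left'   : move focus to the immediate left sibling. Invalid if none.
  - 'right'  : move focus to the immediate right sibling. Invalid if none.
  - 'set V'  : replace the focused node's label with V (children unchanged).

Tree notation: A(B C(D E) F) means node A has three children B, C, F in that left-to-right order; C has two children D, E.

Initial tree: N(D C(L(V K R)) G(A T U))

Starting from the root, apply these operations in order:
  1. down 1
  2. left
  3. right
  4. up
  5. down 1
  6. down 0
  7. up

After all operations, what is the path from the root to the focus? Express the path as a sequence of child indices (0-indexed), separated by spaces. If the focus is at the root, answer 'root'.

Answer: 1

Derivation:
Step 1 (down 1): focus=C path=1 depth=1 children=['L'] left=['D'] right=['G'] parent=N
Step 2 (left): focus=D path=0 depth=1 children=[] left=[] right=['C', 'G'] parent=N
Step 3 (right): focus=C path=1 depth=1 children=['L'] left=['D'] right=['G'] parent=N
Step 4 (up): focus=N path=root depth=0 children=['D', 'C', 'G'] (at root)
Step 5 (down 1): focus=C path=1 depth=1 children=['L'] left=['D'] right=['G'] parent=N
Step 6 (down 0): focus=L path=1/0 depth=2 children=['V', 'K', 'R'] left=[] right=[] parent=C
Step 7 (up): focus=C path=1 depth=1 children=['L'] left=['D'] right=['G'] parent=N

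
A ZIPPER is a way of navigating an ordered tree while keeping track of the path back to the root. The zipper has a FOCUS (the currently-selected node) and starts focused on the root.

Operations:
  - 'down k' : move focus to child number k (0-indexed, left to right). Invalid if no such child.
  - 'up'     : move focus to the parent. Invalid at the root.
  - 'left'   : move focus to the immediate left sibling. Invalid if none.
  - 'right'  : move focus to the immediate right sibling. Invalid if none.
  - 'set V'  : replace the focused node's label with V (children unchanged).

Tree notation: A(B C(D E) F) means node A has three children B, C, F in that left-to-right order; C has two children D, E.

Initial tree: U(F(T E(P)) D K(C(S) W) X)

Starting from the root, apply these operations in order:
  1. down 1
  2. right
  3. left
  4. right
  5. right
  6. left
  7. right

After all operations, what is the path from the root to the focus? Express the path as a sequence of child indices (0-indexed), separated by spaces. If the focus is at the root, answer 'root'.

Step 1 (down 1): focus=D path=1 depth=1 children=[] left=['F'] right=['K', 'X'] parent=U
Step 2 (right): focus=K path=2 depth=1 children=['C', 'W'] left=['F', 'D'] right=['X'] parent=U
Step 3 (left): focus=D path=1 depth=1 children=[] left=['F'] right=['K', 'X'] parent=U
Step 4 (right): focus=K path=2 depth=1 children=['C', 'W'] left=['F', 'D'] right=['X'] parent=U
Step 5 (right): focus=X path=3 depth=1 children=[] left=['F', 'D', 'K'] right=[] parent=U
Step 6 (left): focus=K path=2 depth=1 children=['C', 'W'] left=['F', 'D'] right=['X'] parent=U
Step 7 (right): focus=X path=3 depth=1 children=[] left=['F', 'D', 'K'] right=[] parent=U

Answer: 3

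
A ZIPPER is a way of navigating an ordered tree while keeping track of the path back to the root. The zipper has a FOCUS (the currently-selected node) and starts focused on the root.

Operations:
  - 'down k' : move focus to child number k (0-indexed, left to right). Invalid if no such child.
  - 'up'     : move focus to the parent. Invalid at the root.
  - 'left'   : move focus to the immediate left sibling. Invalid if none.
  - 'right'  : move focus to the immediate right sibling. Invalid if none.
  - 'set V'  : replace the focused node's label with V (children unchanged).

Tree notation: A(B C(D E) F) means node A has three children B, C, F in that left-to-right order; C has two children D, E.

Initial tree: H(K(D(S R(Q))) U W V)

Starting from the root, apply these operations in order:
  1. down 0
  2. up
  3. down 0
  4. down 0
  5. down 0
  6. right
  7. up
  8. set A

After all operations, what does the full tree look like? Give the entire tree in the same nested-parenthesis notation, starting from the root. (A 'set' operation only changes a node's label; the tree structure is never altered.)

Answer: H(K(A(S R(Q))) U W V)

Derivation:
Step 1 (down 0): focus=K path=0 depth=1 children=['D'] left=[] right=['U', 'W', 'V'] parent=H
Step 2 (up): focus=H path=root depth=0 children=['K', 'U', 'W', 'V'] (at root)
Step 3 (down 0): focus=K path=0 depth=1 children=['D'] left=[] right=['U', 'W', 'V'] parent=H
Step 4 (down 0): focus=D path=0/0 depth=2 children=['S', 'R'] left=[] right=[] parent=K
Step 5 (down 0): focus=S path=0/0/0 depth=3 children=[] left=[] right=['R'] parent=D
Step 6 (right): focus=R path=0/0/1 depth=3 children=['Q'] left=['S'] right=[] parent=D
Step 7 (up): focus=D path=0/0 depth=2 children=['S', 'R'] left=[] right=[] parent=K
Step 8 (set A): focus=A path=0/0 depth=2 children=['S', 'R'] left=[] right=[] parent=K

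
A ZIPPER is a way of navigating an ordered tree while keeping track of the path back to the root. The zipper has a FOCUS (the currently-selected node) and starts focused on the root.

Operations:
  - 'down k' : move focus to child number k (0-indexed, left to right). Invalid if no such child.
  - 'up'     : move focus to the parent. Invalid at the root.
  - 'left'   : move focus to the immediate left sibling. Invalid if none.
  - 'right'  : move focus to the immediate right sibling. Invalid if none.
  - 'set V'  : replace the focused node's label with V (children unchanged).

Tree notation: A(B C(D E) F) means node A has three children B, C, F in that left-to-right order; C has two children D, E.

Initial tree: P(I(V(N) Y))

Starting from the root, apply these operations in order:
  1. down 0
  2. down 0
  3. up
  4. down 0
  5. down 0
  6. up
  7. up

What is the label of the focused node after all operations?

Answer: I

Derivation:
Step 1 (down 0): focus=I path=0 depth=1 children=['V', 'Y'] left=[] right=[] parent=P
Step 2 (down 0): focus=V path=0/0 depth=2 children=['N'] left=[] right=['Y'] parent=I
Step 3 (up): focus=I path=0 depth=1 children=['V', 'Y'] left=[] right=[] parent=P
Step 4 (down 0): focus=V path=0/0 depth=2 children=['N'] left=[] right=['Y'] parent=I
Step 5 (down 0): focus=N path=0/0/0 depth=3 children=[] left=[] right=[] parent=V
Step 6 (up): focus=V path=0/0 depth=2 children=['N'] left=[] right=['Y'] parent=I
Step 7 (up): focus=I path=0 depth=1 children=['V', 'Y'] left=[] right=[] parent=P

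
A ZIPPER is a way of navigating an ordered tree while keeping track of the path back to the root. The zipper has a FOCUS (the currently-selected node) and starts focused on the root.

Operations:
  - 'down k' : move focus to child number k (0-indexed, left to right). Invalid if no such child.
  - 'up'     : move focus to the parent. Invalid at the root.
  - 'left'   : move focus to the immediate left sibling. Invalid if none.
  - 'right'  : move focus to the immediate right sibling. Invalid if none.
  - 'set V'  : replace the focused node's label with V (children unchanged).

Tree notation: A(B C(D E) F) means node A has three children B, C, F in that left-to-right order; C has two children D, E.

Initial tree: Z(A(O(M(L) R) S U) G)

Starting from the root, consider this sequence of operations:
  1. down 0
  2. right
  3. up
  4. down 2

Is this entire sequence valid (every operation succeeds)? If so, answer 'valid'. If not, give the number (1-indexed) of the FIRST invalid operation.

Answer: 4

Derivation:
Step 1 (down 0): focus=A path=0 depth=1 children=['O', 'S', 'U'] left=[] right=['G'] parent=Z
Step 2 (right): focus=G path=1 depth=1 children=[] left=['A'] right=[] parent=Z
Step 3 (up): focus=Z path=root depth=0 children=['A', 'G'] (at root)
Step 4 (down 2): INVALID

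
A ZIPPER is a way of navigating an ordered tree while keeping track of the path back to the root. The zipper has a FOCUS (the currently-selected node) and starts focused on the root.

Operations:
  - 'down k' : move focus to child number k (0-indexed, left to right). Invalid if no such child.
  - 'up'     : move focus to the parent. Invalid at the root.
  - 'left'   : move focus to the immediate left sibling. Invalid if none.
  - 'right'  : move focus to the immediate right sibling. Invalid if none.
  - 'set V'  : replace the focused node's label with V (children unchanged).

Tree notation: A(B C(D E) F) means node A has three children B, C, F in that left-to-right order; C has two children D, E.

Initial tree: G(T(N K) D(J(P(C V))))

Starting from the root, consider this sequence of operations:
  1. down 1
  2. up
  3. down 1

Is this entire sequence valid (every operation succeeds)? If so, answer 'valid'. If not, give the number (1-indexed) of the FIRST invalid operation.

Answer: valid

Derivation:
Step 1 (down 1): focus=D path=1 depth=1 children=['J'] left=['T'] right=[] parent=G
Step 2 (up): focus=G path=root depth=0 children=['T', 'D'] (at root)
Step 3 (down 1): focus=D path=1 depth=1 children=['J'] left=['T'] right=[] parent=G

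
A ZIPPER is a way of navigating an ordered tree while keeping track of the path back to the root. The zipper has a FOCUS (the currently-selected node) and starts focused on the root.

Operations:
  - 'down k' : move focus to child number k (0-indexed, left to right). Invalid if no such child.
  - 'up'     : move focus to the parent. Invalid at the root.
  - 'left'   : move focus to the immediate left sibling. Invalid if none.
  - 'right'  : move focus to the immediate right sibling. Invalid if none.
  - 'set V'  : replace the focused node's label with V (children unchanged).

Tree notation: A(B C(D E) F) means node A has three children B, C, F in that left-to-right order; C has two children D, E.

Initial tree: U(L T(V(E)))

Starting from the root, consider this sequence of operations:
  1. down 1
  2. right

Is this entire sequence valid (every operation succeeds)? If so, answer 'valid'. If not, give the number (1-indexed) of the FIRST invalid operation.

Step 1 (down 1): focus=T path=1 depth=1 children=['V'] left=['L'] right=[] parent=U
Step 2 (right): INVALID

Answer: 2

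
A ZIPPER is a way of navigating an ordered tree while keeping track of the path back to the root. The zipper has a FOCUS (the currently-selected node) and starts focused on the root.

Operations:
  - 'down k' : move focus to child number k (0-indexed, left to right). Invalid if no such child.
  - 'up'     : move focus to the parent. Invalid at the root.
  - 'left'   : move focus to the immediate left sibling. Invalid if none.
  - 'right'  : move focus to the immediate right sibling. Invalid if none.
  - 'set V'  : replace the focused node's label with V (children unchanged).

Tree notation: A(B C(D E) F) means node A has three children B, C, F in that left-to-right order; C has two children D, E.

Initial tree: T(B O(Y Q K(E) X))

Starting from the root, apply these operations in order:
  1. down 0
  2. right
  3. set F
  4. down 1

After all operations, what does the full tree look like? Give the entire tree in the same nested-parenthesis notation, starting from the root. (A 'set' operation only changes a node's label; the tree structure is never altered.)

Answer: T(B F(Y Q K(E) X))

Derivation:
Step 1 (down 0): focus=B path=0 depth=1 children=[] left=[] right=['O'] parent=T
Step 2 (right): focus=O path=1 depth=1 children=['Y', 'Q', 'K', 'X'] left=['B'] right=[] parent=T
Step 3 (set F): focus=F path=1 depth=1 children=['Y', 'Q', 'K', 'X'] left=['B'] right=[] parent=T
Step 4 (down 1): focus=Q path=1/1 depth=2 children=[] left=['Y'] right=['K', 'X'] parent=F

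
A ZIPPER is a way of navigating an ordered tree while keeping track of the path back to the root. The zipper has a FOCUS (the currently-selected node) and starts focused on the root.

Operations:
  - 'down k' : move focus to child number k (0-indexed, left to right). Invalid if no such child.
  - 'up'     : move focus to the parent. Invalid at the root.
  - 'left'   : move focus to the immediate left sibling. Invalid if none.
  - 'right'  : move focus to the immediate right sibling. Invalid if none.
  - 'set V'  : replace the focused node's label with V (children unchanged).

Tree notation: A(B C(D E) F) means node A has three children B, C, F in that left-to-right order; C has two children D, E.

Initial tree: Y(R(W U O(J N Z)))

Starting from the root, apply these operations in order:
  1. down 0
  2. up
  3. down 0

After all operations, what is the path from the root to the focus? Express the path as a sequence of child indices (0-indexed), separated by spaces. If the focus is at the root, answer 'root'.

Step 1 (down 0): focus=R path=0 depth=1 children=['W', 'U', 'O'] left=[] right=[] parent=Y
Step 2 (up): focus=Y path=root depth=0 children=['R'] (at root)
Step 3 (down 0): focus=R path=0 depth=1 children=['W', 'U', 'O'] left=[] right=[] parent=Y

Answer: 0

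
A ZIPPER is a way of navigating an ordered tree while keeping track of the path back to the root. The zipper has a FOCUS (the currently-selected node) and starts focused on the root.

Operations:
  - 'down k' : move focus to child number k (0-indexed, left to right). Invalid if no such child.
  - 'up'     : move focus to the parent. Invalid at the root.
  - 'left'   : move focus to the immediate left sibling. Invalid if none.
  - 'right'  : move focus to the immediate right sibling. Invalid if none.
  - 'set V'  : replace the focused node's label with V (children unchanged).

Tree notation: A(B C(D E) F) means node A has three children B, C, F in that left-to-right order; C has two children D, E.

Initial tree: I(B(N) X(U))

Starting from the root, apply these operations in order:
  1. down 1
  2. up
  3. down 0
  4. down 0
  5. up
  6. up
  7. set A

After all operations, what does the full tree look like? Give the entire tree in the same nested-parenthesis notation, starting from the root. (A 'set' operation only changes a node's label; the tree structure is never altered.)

Step 1 (down 1): focus=X path=1 depth=1 children=['U'] left=['B'] right=[] parent=I
Step 2 (up): focus=I path=root depth=0 children=['B', 'X'] (at root)
Step 3 (down 0): focus=B path=0 depth=1 children=['N'] left=[] right=['X'] parent=I
Step 4 (down 0): focus=N path=0/0 depth=2 children=[] left=[] right=[] parent=B
Step 5 (up): focus=B path=0 depth=1 children=['N'] left=[] right=['X'] parent=I
Step 6 (up): focus=I path=root depth=0 children=['B', 'X'] (at root)
Step 7 (set A): focus=A path=root depth=0 children=['B', 'X'] (at root)

Answer: A(B(N) X(U))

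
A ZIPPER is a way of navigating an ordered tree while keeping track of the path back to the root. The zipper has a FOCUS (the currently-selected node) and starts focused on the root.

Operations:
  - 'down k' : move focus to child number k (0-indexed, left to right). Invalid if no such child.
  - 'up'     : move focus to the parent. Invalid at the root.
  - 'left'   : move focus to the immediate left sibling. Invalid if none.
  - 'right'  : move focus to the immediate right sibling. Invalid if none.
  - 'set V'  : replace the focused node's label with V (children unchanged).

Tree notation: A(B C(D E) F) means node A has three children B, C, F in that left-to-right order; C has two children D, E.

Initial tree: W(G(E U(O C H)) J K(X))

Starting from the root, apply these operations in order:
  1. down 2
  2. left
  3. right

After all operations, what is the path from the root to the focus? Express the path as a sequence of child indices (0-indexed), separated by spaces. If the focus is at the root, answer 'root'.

Step 1 (down 2): focus=K path=2 depth=1 children=['X'] left=['G', 'J'] right=[] parent=W
Step 2 (left): focus=J path=1 depth=1 children=[] left=['G'] right=['K'] parent=W
Step 3 (right): focus=K path=2 depth=1 children=['X'] left=['G', 'J'] right=[] parent=W

Answer: 2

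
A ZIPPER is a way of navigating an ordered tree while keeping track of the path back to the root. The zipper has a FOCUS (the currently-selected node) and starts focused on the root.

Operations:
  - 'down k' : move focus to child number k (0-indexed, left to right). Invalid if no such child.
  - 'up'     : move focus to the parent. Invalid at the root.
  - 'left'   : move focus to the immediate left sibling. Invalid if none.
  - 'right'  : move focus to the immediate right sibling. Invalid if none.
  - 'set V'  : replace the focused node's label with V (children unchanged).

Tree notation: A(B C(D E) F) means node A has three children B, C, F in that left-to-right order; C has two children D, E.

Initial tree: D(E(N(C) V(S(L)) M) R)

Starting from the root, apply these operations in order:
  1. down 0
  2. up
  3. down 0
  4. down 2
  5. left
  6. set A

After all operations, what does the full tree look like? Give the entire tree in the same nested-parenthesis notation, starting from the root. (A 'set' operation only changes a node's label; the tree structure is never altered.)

Answer: D(E(N(C) A(S(L)) M) R)

Derivation:
Step 1 (down 0): focus=E path=0 depth=1 children=['N', 'V', 'M'] left=[] right=['R'] parent=D
Step 2 (up): focus=D path=root depth=0 children=['E', 'R'] (at root)
Step 3 (down 0): focus=E path=0 depth=1 children=['N', 'V', 'M'] left=[] right=['R'] parent=D
Step 4 (down 2): focus=M path=0/2 depth=2 children=[] left=['N', 'V'] right=[] parent=E
Step 5 (left): focus=V path=0/1 depth=2 children=['S'] left=['N'] right=['M'] parent=E
Step 6 (set A): focus=A path=0/1 depth=2 children=['S'] left=['N'] right=['M'] parent=E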